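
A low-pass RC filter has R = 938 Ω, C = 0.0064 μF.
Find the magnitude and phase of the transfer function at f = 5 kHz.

Step 1 — Angular frequency: ω = 2π·5000 = 3.142e+04 rad/s.
Step 2 — Transfer function: H(jω) = 1/(1 + jωRC).
Step 3 — Denominator: 1 + jωRC = 1 + j·3.142e+04·938·6.4e-09 = 1 + j0.1886.
Step 4 — H = 0.9657 - j0.1821.
Step 5 — Magnitude: |H| = 0.9827 (-0.2 dB); phase: φ = -10.7°.

|H| = 0.9827 (-0.2 dB), φ = -10.7°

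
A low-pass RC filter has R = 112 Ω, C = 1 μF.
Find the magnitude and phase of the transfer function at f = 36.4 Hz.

Step 1 — Angular frequency: ω = 2π·36.4 = 228.7 rad/s.
Step 2 — Transfer function: H(jω) = 1/(1 + jωRC).
Step 3 — Denominator: 1 + jωRC = 1 + j·228.7·112·1e-06 = 1 + j0.02562.
Step 4 — H = 0.9993 - j0.0256.
Step 5 — Magnitude: |H| = 0.9997 (-0.0 dB); phase: φ = -1.5°.

|H| = 0.9997 (-0.0 dB), φ = -1.5°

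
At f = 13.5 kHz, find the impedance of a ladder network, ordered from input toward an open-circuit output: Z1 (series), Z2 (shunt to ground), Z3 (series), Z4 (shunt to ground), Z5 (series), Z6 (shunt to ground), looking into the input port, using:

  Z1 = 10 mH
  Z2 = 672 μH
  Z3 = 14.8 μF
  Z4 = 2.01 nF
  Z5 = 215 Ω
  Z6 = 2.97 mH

Step 1 — Angular frequency: ω = 2π·f = 2π·1.35e+04 = 8.482e+04 rad/s.
Step 2 — Component impedances:
  Z1: Z = jωL = j·8.482e+04·0.01 = 0 + j848.2 Ω
  Z2: Z = jωL = j·8.482e+04·0.000672 = 0 + j57 Ω
  Z3: Z = 1/(jωC) = -j/(ω·C) = 0 - j0.7966 Ω
  Z4: Z = 1/(jωC) = -j/(ω·C) = 0 - j5865 Ω
  Z5: Z = R = 215 Ω
  Z6: Z = jωL = j·8.482e+04·0.00297 = 0 + j251.9 Ω
Step 3 — Ladder network (open output): work backward from the far end, alternating series and parallel combinations. Z_in = 5.033 + j898.6 Ω = 898.6∠89.7° Ω.

Z = 5.033 + j898.6 Ω = 898.6∠89.7° Ω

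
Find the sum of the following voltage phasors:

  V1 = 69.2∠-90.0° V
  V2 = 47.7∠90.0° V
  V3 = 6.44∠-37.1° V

Step 1 — Convert each phasor to rectangular form:
  V1 = 69.2·(cos(-90.0°) + j·sin(-90.0°)) = 0 - j69.2 V
  V2 = 47.7·(cos(90.0°) + j·sin(90.0°)) = 0 + j47.7 V
  V3 = 6.44·(cos(-37.1°) + j·sin(-37.1°)) = 5.136 - j3.885 V
Step 2 — Sum components: V_total = 5.136 - j25.38 V.
Step 3 — Convert to polar: |V_total| = 25.9 V, ∠V_total = -78.6°.

V_total = 25.9∠-78.6° V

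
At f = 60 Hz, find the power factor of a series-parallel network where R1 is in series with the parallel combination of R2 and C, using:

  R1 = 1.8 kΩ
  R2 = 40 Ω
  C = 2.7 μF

Step 1 — Angular frequency: ω = 2π·f = 2π·60 = 377 rad/s.
Step 2 — Component impedances:
  R1: Z = R = 1800 Ω
  R2: Z = R = 40 Ω
  C: Z = 1/(jωC) = -j/(ω·C) = 0 - j982.4 Ω
Step 3 — Parallel branch: R2 || C = 1/(1/R2 + 1/C) = 39.93 - j1.626 Ω.
Step 4 — Series with R1: Z_total = R1 + (R2 || C) = 1840 - j1.626 Ω = 1840∠-0.1° Ω.
Step 5 — Power factor: PF = cos(φ) = Re(Z)/|Z| = 1840/1840 = 1.
Step 6 — Type: Im(Z) = -1.626 ⇒ leading (phase φ = -0.1°).

PF = 1 (leading, φ = -0.1°)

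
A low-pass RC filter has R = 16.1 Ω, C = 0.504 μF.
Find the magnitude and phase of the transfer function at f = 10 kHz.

Step 1 — Angular frequency: ω = 2π·1e+04 = 6.283e+04 rad/s.
Step 2 — Transfer function: H(jω) = 1/(1 + jωRC).
Step 3 — Denominator: 1 + jωRC = 1 + j·6.283e+04·16.1·5.04e-07 = 1 + j0.5098.
Step 4 — H = 0.7937 - j0.4047.
Step 5 — Magnitude: |H| = 0.8909 (-1.0 dB); phase: φ = -27.0°.

|H| = 0.8909 (-1.0 dB), φ = -27.0°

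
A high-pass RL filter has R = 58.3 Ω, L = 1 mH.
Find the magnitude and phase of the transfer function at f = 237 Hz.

Step 1 — Angular frequency: ω = 2π·237 = 1489 rad/s.
Step 2 — Transfer function: H(jω) = jωL/(R + jωL).
Step 3 — Numerator jωL = j·1.489; denominator R + jωL = 58.3 + j1.489.
Step 4 — H = 0.000652 + j0.02553.
Step 5 — Magnitude: |H| = 0.02553 (-31.9 dB); phase: φ = 88.5°.

|H| = 0.02553 (-31.9 dB), φ = 88.5°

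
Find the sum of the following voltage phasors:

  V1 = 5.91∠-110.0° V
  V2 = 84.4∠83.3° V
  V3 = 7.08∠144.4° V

Step 1 — Convert each phasor to rectangular form:
  V1 = 5.91·(cos(-110.0°) + j·sin(-110.0°)) = -2.021 - j5.554 V
  V2 = 84.4·(cos(83.3°) + j·sin(83.3°)) = 9.847 + j83.82 V
  V3 = 7.08·(cos(144.4°) + j·sin(144.4°)) = -5.757 + j4.121 V
Step 2 — Sum components: V_total = 2.069 + j82.39 V.
Step 3 — Convert to polar: |V_total| = 82.42 V, ∠V_total = 88.6°.

V_total = 82.42∠88.6° V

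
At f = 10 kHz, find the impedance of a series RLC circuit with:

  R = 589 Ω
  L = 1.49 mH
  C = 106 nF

Step 1 — Angular frequency: ω = 2π·f = 2π·1e+04 = 6.283e+04 rad/s.
Step 2 — Component impedances:
  R: Z = R = 589 Ω
  L: Z = jωL = j·6.283e+04·0.00149 = 0 + j93.62 Ω
  C: Z = 1/(jωC) = -j/(ω·C) = 0 - j150.1 Ω
Step 3 — Series combination: Z_total = R + L + C = 589 - j56.53 Ω = 591.7∠-5.5° Ω.

Z = 589 - j56.53 Ω = 591.7∠-5.5° Ω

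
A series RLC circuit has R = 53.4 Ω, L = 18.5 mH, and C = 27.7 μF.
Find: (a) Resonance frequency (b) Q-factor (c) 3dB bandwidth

Step 1 — Resonance condition Im(Z)=0 gives ω₀ = 1/√(LC).
Step 2 — ω₀ = 1/√(0.0185·2.77e-05) = 1397 rad/s.
Step 3 — f₀ = ω₀/(2π) = 222.3 Hz.
Step 4 — Series Q: Q = ω₀L/R = 1397·0.0185/53.4 = 0.484.
Step 5 — 3dB bandwidth: Δω = ω₀/Q = 2886 rad/s; BW = Δω/(2π) = 459.4 Hz.

(a) f₀ = 222.3 Hz  (b) Q = 0.484  (c) BW = 459.4 Hz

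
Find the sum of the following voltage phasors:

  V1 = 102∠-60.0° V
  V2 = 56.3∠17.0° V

Step 1 — Convert each phasor to rectangular form:
  V1 = 102·(cos(-60.0°) + j·sin(-60.0°)) = 51 - j88.33 V
  V2 = 56.3·(cos(17.0°) + j·sin(17.0°)) = 53.84 + j16.46 V
Step 2 — Sum components: V_total = 104.8 - j71.87 V.
Step 3 — Convert to polar: |V_total| = 127.1 V, ∠V_total = -34.4°.

V_total = 127.1∠-34.4° V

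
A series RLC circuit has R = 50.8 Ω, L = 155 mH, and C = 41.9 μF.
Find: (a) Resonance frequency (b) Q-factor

Step 1 — Resonance condition Im(Z)=0 gives ω₀ = 1/√(LC).
Step 2 — ω₀ = 1/√(0.155·4.19e-05) = 392.4 rad/s.
Step 3 — f₀ = ω₀/(2π) = 62.45 Hz.
Step 4 — Series Q: Q = ω₀L/R = 392.4·0.155/50.8 = 1.197.

(a) f₀ = 62.45 Hz  (b) Q = 1.197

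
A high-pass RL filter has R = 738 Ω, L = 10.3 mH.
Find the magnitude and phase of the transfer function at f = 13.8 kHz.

Step 1 — Angular frequency: ω = 2π·1.38e+04 = 8.671e+04 rad/s.
Step 2 — Transfer function: H(jω) = jωL/(R + jωL).
Step 3 — Numerator jωL = j·893.1; denominator R + jωL = 738 + j893.1.
Step 4 — H = 0.5942 + j0.491.
Step 5 — Magnitude: |H| = 0.7709 (-2.3 dB); phase: φ = 39.6°.

|H| = 0.7709 (-2.3 dB), φ = 39.6°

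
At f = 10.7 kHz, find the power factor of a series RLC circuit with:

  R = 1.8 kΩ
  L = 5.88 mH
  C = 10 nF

Step 1 — Angular frequency: ω = 2π·f = 2π·1.07e+04 = 6.723e+04 rad/s.
Step 2 — Component impedances:
  R: Z = R = 1800 Ω
  L: Z = jωL = j·6.723e+04·0.00588 = 0 + j395.3 Ω
  C: Z = 1/(jωC) = -j/(ω·C) = 0 - j1487 Ω
Step 3 — Series combination: Z_total = R + L + C = 1800 - j1092 Ω = 2105∠-31.2° Ω.
Step 4 — Power factor: PF = cos(φ) = Re(Z)/|Z| = 1800/2105.4 = 0.8549.
Step 5 — Type: Im(Z) = -1092 ⇒ leading (phase φ = -31.2°).

PF = 0.8549 (leading, φ = -31.2°)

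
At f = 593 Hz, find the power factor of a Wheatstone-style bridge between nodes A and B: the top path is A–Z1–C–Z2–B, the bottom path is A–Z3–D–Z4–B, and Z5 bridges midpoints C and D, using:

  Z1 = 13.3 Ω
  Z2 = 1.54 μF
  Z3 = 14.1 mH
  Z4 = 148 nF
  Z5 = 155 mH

Step 1 — Angular frequency: ω = 2π·f = 2π·593 = 3726 rad/s.
Step 2 — Component impedances:
  Z1: Z = R = 13.3 Ω
  Z2: Z = 1/(jωC) = -j/(ω·C) = 0 - j174.3 Ω
  Z3: Z = jωL = j·3726·0.0141 = 0 + j52.54 Ω
  Z4: Z = 1/(jωC) = -j/(ω·C) = 0 - j1813 Ω
  Z5: Z = jωL = j·3726·0.155 = 0 + j577.5 Ω
Step 3 — Bridge requires nodal analysis (the Z5 bridge couples midpoints C and D, so the two paths cannot be reduced to a simple series/parallel combination). Setting node B to ground and injecting 1 A at node A, the 3-node admittance system at A, C, D solves to V_A = Z_AB = 11.2 - j158.4 Ω = 158.8∠-86.0° Ω.
Step 4 — Power factor: PF = cos(φ) = Re(Z)/|Z| = 11.197/158.84 = 0.07049.
Step 5 — Type: Im(Z) = -158.4 ⇒ leading (phase φ = -86.0°).

PF = 0.07049 (leading, φ = -86.0°)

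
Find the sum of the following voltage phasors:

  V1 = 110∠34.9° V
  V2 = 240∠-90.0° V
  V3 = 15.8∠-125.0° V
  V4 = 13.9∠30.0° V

Step 1 — Convert each phasor to rectangular form:
  V1 = 110·(cos(34.9°) + j·sin(34.9°)) = 90.22 + j62.94 V
  V2 = 240·(cos(-90.0°) + j·sin(-90.0°)) = 0 - j240 V
  V3 = 15.8·(cos(-125.0°) + j·sin(-125.0°)) = -9.063 - j12.94 V
  V4 = 13.9·(cos(30.0°) + j·sin(30.0°)) = 12.04 + j6.95 V
Step 2 — Sum components: V_total = 93.19 - j183.1 V.
Step 3 — Convert to polar: |V_total| = 205.4 V, ∠V_total = -63.0°.

V_total = 205.4∠-63.0° V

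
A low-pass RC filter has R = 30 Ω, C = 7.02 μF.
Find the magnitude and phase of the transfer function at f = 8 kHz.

Step 1 — Angular frequency: ω = 2π·8000 = 5.027e+04 rad/s.
Step 2 — Transfer function: H(jω) = 1/(1 + jωRC).
Step 3 — Denominator: 1 + jωRC = 1 + j·5.027e+04·30·7.02e-06 = 1 + j10.59.
Step 4 — H = 0.008845 - j0.09363.
Step 5 — Magnitude: |H| = 0.09405 (-20.5 dB); phase: φ = -84.6°.

|H| = 0.09405 (-20.5 dB), φ = -84.6°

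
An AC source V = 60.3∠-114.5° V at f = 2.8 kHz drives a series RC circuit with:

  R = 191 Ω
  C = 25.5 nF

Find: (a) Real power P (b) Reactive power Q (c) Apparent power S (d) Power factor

Step 1 — Angular frequency: ω = 2π·f = 2π·2800 = 1.759e+04 rad/s.
Step 2 — Component impedances:
  R: Z = R = 191 Ω
  C: Z = 1/(jωC) = -j/(ω·C) = 0 - j2229 Ω
Step 3 — Series combination: Z_total = R + C = 191 - j2229 Ω = 2237∠-85.1° Ω.
Step 4 — Source phasor: V = 60.3∠-114.5° V = -25.01 - j54.87 V.
Step 5 — Current: I = V / Z = 0.02348 - j0.01323 A = 0.02695∠-29.4° A.
Step 6 — Complex power: S = V·I* = 0.1388 - j1.619 VA.
Step 7 — Real power: P = Re(S) = 0.1388 W.
Step 8 — Reactive power: Q = Im(S) = -1.619 VAR.
Step 9 — Apparent power: |S| = 1.625 VA.
Step 10 — Power factor: PF = P/|S| = 0.08537 (leading).

(a) P = 0.1388 W  (b) Q = -1.619 VAR  (c) S = 1.625 VA  (d) PF = 0.08537 (leading)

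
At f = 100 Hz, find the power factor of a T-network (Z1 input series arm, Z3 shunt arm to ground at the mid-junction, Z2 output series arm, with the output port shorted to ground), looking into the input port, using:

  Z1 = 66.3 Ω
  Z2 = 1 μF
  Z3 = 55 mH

Step 1 — Angular frequency: ω = 2π·f = 2π·100 = 628.3 rad/s.
Step 2 — Component impedances:
  Z1: Z = R = 66.3 Ω
  Z2: Z = 1/(jωC) = -j/(ω·C) = 0 - j1592 Ω
  Z3: Z = jωL = j·628.3·0.055 = 0 + j34.56 Ω
Step 3 — With the output port shorted to ground, the output series arm Z2 runs from the junction to ground; the shunt arm Z3 also runs from the junction to ground. They appear in parallel: Z3 || Z2 = 0 + j35.32 Ω.
Step 4 — Series with input arm Z1: Z_in = Z1 + (Z3 || Z2) = 66.3 + j35.32 Ω = 75.12∠28.0° Ω.
Step 5 — Power factor: PF = cos(φ) = Re(Z)/|Z| = 66.3/75.1233 = 0.8825.
Step 6 — Type: Im(Z) = 35.32 ⇒ lagging (phase φ = 28.0°).

PF = 0.8825 (lagging, φ = 28.0°)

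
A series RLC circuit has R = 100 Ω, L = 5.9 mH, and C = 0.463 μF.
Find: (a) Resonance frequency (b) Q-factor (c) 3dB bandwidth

Step 1 — Resonance: ω₀ = 1/√(LC) = 1/√(0.0059·4.63e-07) = 1.913e+04 rad/s.
Step 2 — f₀ = ω₀/(2π) = 3045 Hz.
Step 3 — Series Q: Q = ω₀L/R = 1.913e+04·0.0059/100 = 1.129.
Step 4 — Bandwidth: Δω = ω₀/Q = 1.695e+04 rad/s; BW = Δω/(2π) = 2698 Hz.

(a) f₀ = 3045 Hz  (b) Q = 1.129  (c) BW = 2698 Hz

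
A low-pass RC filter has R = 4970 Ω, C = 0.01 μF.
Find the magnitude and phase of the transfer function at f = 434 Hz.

Step 1 — Angular frequency: ω = 2π·434 = 2727 rad/s.
Step 2 — Transfer function: H(jω) = 1/(1 + jωRC).
Step 3 — Denominator: 1 + jωRC = 1 + j·2727·4970·1e-08 = 1 + j0.1355.
Step 4 — H = 0.982 - j0.1331.
Step 5 — Magnitude: |H| = 0.9909 (-0.1 dB); phase: φ = -7.7°.

|H| = 0.9909 (-0.1 dB), φ = -7.7°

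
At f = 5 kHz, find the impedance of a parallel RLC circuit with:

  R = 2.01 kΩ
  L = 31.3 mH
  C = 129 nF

Step 1 — Angular frequency: ω = 2π·f = 2π·5000 = 3.142e+04 rad/s.
Step 2 — Component impedances:
  R: Z = R = 2010 Ω
  L: Z = jωL = j·3.142e+04·0.0313 = 0 + j983.3 Ω
  C: Z = 1/(jωC) = -j/(ω·C) = 0 - j246.8 Ω
Step 3 — Parallel combination: 1/Z_total = 1/R + 1/L + 1/C; Z_total = 52.57 - j320.8 Ω = 325.1∠-80.7° Ω.

Z = 52.57 - j320.8 Ω = 325.1∠-80.7° Ω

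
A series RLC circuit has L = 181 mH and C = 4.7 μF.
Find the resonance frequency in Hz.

Step 1 — Resonance condition Im(Z)=0 gives ω₀ = 1/√(LC).
Step 2 — ω₀ = 1/√(0.181·4.7e-06) = 1084 rad/s.
Step 3 — f₀ = ω₀/(2π) = 172.6 Hz.

f₀ = 172.6 Hz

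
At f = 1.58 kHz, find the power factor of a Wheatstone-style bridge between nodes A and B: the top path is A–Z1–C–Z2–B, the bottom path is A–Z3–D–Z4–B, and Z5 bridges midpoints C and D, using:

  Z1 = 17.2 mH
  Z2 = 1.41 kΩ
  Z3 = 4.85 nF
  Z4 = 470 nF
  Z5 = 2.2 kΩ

Step 1 — Angular frequency: ω = 2π·f = 2π·1580 = 9927 rad/s.
Step 2 — Component impedances:
  Z1: Z = jωL = j·9927·0.0172 = 0 + j170.8 Ω
  Z2: Z = R = 1410 Ω
  Z3: Z = 1/(jωC) = -j/(ω·C) = 0 - j2.077e+04 Ω
  Z4: Z = 1/(jωC) = -j/(ω·C) = 0 - j214.3 Ω
  Z5: Z = R = 2200 Ω
Step 3 — Bridge requires nodal analysis (the Z5 bridge couples midpoints C and D, so the two paths cannot be reduced to a simple series/parallel combination). Setting node B to ground and injecting 1 A at node A, the 3-node admittance system at A, C, D solves to V_A = Z_AB = 878.2 + j104.4 Ω = 884.3∠6.8° Ω.
Step 4 — Power factor: PF = cos(φ) = Re(Z)/|Z| = 878.15/884.34 = 0.993.
Step 5 — Type: Im(Z) = 104.4 ⇒ lagging (phase φ = 6.8°).

PF = 0.993 (lagging, φ = 6.8°)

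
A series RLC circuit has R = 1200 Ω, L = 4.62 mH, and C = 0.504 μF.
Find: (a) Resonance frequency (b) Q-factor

Step 1 — Resonance condition Im(Z)=0 gives ω₀ = 1/√(LC).
Step 2 — ω₀ = 1/√(0.00462·5.04e-07) = 2.072e+04 rad/s.
Step 3 — f₀ = ω₀/(2π) = 3298 Hz.
Step 4 — Series Q: Q = ω₀L/R = 2.072e+04·0.00462/1200 = 0.07979.

(a) f₀ = 3298 Hz  (b) Q = 0.07979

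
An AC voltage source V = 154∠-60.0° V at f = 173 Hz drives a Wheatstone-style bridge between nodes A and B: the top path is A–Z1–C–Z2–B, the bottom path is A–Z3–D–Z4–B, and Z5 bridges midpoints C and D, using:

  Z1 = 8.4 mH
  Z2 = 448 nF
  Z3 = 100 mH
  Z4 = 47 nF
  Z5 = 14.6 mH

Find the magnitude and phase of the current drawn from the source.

Step 1 — Angular frequency: ω = 2π·f = 2π·173 = 1087 rad/s.
Step 2 — Component impedances:
  Z1: Z = jωL = j·1087·0.0084 = 0 + j9.131 Ω
  Z2: Z = 1/(jωC) = -j/(ω·C) = 0 - j2054 Ω
  Z3: Z = jωL = j·1087·0.1 = 0 + j108.7 Ω
  Z4: Z = 1/(jωC) = -j/(ω·C) = 0 - j1.957e+04 Ω
  Z5: Z = jωL = j·1087·0.0146 = 0 + j15.87 Ω
Step 3 — Bridge requires nodal analysis (the Z5 bridge couples midpoints C and D, so the two paths cannot be reduced to a simple series/parallel combination). Setting node B to ground and injecting 1 A at node A, the 3-node admittance system at A, C, D solves to V_A = Z_AB = 0 - j1850 Ω = 1850∠-90.0° Ω.
Step 4 — Source phasor: V = 154∠-60.0° V = 77 - j133.4 V.
Step 5 — Ohm's law: I = V / Z_total = (77 - j133.4) / (0 - j1850) = 0.07209 + j0.04162 A.
Step 6 — Convert to polar: |I| = 0.08324 A, ∠I = 30.0°.

I = 0.08324∠30.0° A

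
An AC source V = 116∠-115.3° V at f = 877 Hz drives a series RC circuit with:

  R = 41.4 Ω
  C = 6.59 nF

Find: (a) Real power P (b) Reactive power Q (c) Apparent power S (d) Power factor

Step 1 — Angular frequency: ω = 2π·f = 2π·877 = 5510 rad/s.
Step 2 — Component impedances:
  R: Z = R = 41.4 Ω
  C: Z = 1/(jωC) = -j/(ω·C) = 0 - j2.754e+04 Ω
Step 3 — Series combination: Z_total = R + C = 41.4 - j2.754e+04 Ω = 2.754e+04∠-89.9° Ω.
Step 4 — Source phasor: V = 116∠-115.3° V = -49.57 - j104.9 V.
Step 5 — Current: I = V / Z = 0.003806 - j0.001806 A = 0.004212∠-25.4° A.
Step 6 — Complex power: S = V·I* = 0.0007346 - j0.4886 VA.
Step 7 — Real power: P = Re(S) = 0.0007346 W.
Step 8 — Reactive power: Q = Im(S) = -0.4886 VAR.
Step 9 — Apparent power: |S| = 0.4886 VA.
Step 10 — Power factor: PF = P/|S| = 0.001503 (leading).

(a) P = 0.0007346 W  (b) Q = -0.4886 VAR  (c) S = 0.4886 VA  (d) PF = 0.001503 (leading)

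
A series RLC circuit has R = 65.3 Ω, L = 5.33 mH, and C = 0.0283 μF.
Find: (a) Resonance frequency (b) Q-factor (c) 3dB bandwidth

Step 1 — Resonance: ω₀ = 1/√(LC) = 1/√(0.00533·2.83e-08) = 8.142e+04 rad/s.
Step 2 — f₀ = ω₀/(2π) = 1.296e+04 Hz.
Step 3 — Series Q: Q = ω₀L/R = 8.142e+04·0.00533/65.3 = 6.646.
Step 4 — Bandwidth: Δω = ω₀/Q = 1.225e+04 rad/s; BW = Δω/(2π) = 1950 Hz.

(a) f₀ = 1.296e+04 Hz  (b) Q = 6.646  (c) BW = 1950 Hz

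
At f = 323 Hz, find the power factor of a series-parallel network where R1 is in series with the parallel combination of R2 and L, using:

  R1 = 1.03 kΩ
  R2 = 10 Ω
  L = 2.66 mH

Step 1 — Angular frequency: ω = 2π·f = 2π·323 = 2029 rad/s.
Step 2 — Component impedances:
  R1: Z = R = 1030 Ω
  R2: Z = R = 10 Ω
  L: Z = jωL = j·2029·0.00266 = 0 + j5.398 Ω
Step 3 — Parallel branch: R2 || L = 1/(1/R2 + 1/L) = 2.257 + j4.18 Ω.
Step 4 — Series with R1: Z_total = R1 + (R2 || L) = 1032 + j4.18 Ω = 1032∠0.2° Ω.
Step 5 — Power factor: PF = cos(φ) = Re(Z)/|Z| = 1032/1032 = 1.
Step 6 — Type: Im(Z) = 4.18 ⇒ lagging (phase φ = 0.2°).

PF = 1 (lagging, φ = 0.2°)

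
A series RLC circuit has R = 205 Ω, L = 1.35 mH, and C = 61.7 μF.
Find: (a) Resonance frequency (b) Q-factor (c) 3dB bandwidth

Step 1 — Resonance: ω₀ = 1/√(LC) = 1/√(0.00135·6.17e-05) = 3465 rad/s.
Step 2 — f₀ = ω₀/(2π) = 551.5 Hz.
Step 3 — Series Q: Q = ω₀L/R = 3465·0.00135/205 = 0.02282.
Step 4 — Bandwidth: Δω = ω₀/Q = 1.519e+05 rad/s; BW = Δω/(2π) = 2.417e+04 Hz.

(a) f₀ = 551.5 Hz  (b) Q = 0.02282  (c) BW = 2.417e+04 Hz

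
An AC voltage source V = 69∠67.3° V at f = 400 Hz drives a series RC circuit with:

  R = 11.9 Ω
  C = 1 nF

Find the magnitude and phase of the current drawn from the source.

Step 1 — Angular frequency: ω = 2π·f = 2π·400 = 2513 rad/s.
Step 2 — Component impedances:
  R: Z = R = 11.9 Ω
  C: Z = 1/(jωC) = -j/(ω·C) = 0 - j3.979e+05 Ω
Step 3 — Series combination: Z_total = R + C = 11.9 - j3.979e+05 Ω = 3.979e+05∠-90.0° Ω.
Step 4 — Source phasor: V = 69∠67.3° V = 26.63 + j63.66 V.
Step 5 — Ohm's law: I = V / Z_total = (26.63 + j63.66) / (11.9 - j3.979e+05) = -0.00016 + j6.693e-05 A.
Step 6 — Convert to polar: |I| = 0.0001734 A, ∠I = 157.3°.

I = 0.0001734∠157.3° A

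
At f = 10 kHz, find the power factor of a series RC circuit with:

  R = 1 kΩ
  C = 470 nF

Step 1 — Angular frequency: ω = 2π·f = 2π·1e+04 = 6.283e+04 rad/s.
Step 2 — Component impedances:
  R: Z = R = 1000 Ω
  C: Z = 1/(jωC) = -j/(ω·C) = 0 - j33.86 Ω
Step 3 — Series combination: Z_total = R + C = 1000 - j33.86 Ω = 1001∠-1.9° Ω.
Step 4 — Power factor: PF = cos(φ) = Re(Z)/|Z| = 1000/1000.6 = 0.9994.
Step 5 — Type: Im(Z) = -33.86 ⇒ leading (phase φ = -1.9°).

PF = 0.9994 (leading, φ = -1.9°)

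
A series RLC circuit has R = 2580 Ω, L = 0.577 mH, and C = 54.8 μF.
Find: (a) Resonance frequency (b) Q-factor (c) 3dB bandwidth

Step 1 — Resonance: ω₀ = 1/√(LC) = 1/√(0.000577·5.48e-05) = 5624 rad/s.
Step 2 — f₀ = ω₀/(2π) = 895 Hz.
Step 3 — Series Q: Q = ω₀L/R = 5624·0.000577/2580 = 0.001258.
Step 4 — Bandwidth: Δω = ω₀/Q = 4.471e+06 rad/s; BW = Δω/(2π) = 7.116e+05 Hz.

(a) f₀ = 895 Hz  (b) Q = 0.001258  (c) BW = 7.116e+05 Hz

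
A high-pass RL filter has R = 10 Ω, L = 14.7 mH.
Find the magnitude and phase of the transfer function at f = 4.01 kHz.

Step 1 — Angular frequency: ω = 2π·4010 = 2.52e+04 rad/s.
Step 2 — Transfer function: H(jω) = jωL/(R + jωL).
Step 3 — Numerator jωL = j·370.4; denominator R + jωL = 10 + j370.4.
Step 4 — H = 0.9993 + j0.02698.
Step 5 — Magnitude: |H| = 0.9996 (-0.0 dB); phase: φ = 1.5°.

|H| = 0.9996 (-0.0 dB), φ = 1.5°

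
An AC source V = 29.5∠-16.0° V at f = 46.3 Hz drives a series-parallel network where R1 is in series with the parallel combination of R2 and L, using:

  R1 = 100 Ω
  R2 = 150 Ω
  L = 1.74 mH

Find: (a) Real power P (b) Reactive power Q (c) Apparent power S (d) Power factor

Step 1 — Angular frequency: ω = 2π·f = 2π·46.3 = 290.9 rad/s.
Step 2 — Component impedances:
  R1: Z = R = 100 Ω
  R2: Z = R = 150 Ω
  L: Z = jωL = j·290.9·0.00174 = 0 + j0.5062 Ω
Step 3 — Parallel branch: R2 || L = 1/(1/R2 + 1/L) = 0.001708 + j0.5062 Ω.
Step 4 — Series with R1: Z_total = R1 + (R2 || L) = 100 + j0.5062 Ω = 100∠0.3° Ω.
Step 5 — Source phasor: V = 29.5∠-16.0° V = 28.36 - j8.131 V.
Step 6 — Current: I = V / Z = 0.2831 - j0.08274 A = 0.295∠-16.3° A.
Step 7 — Complex power: S = V·I* = 8.702 + j0.04405 VA.
Step 8 — Real power: P = Re(S) = 8.702 W.
Step 9 — Reactive power: Q = Im(S) = 0.04405 VAR.
Step 10 — Apparent power: |S| = 8.702 VA.
Step 11 — Power factor: PF = P/|S| = 1 (lagging).

(a) P = 8.702 W  (b) Q = 0.04405 VAR  (c) S = 8.702 VA  (d) PF = 1 (lagging)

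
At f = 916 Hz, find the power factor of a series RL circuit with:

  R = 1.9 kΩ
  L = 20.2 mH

Step 1 — Angular frequency: ω = 2π·f = 2π·916 = 5755 rad/s.
Step 2 — Component impedances:
  R: Z = R = 1900 Ω
  L: Z = jωL = j·5755·0.0202 = 0 + j116.3 Ω
Step 3 — Series combination: Z_total = R + L = 1900 + j116.3 Ω = 1904∠3.5° Ω.
Step 4 — Power factor: PF = cos(φ) = Re(Z)/|Z| = 1900/1903.6 = 0.9981.
Step 5 — Type: Im(Z) = 116.3 ⇒ lagging (phase φ = 3.5°).

PF = 0.9981 (lagging, φ = 3.5°)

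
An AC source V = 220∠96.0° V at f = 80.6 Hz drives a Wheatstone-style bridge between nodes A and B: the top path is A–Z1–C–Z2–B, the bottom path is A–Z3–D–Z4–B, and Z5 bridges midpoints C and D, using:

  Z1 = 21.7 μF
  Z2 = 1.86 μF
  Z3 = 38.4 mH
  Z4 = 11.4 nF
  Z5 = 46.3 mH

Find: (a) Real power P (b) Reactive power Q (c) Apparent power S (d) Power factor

Step 1 — Angular frequency: ω = 2π·f = 2π·80.6 = 506.4 rad/s.
Step 2 — Component impedances:
  Z1: Z = 1/(jωC) = -j/(ω·C) = 0 - j91 Ω
  Z2: Z = 1/(jωC) = -j/(ω·C) = 0 - j1062 Ω
  Z3: Z = jωL = j·506.4·0.0384 = 0 + j19.45 Ω
  Z4: Z = 1/(jωC) = -j/(ω·C) = 0 - j1.732e+05 Ω
  Z5: Z = jωL = j·506.4·0.0463 = 0 + j23.45 Ω
Step 3 — Bridge requires nodal analysis (the Z5 bridge couples midpoints C and D, so the two paths cannot be reduced to a simple series/parallel combination). Setting node B to ground and injecting 1 A at node A, the 3-node admittance system at A, C, D solves to V_A = Z_AB = 0 - j974.5 Ω = 974.5∠-90.0° Ω.
Step 4 — Source phasor: V = 220∠96.0° V = -23 + j218.8 V.
Step 5 — Current: I = V / Z = -0.2245 - j0.0236 A = 0.2257∠-174.0° A.
Step 6 — Complex power: S = V·I* = 0 - j49.66 VA.
Step 7 — Real power: P = Re(S) = 0 W.
Step 8 — Reactive power: Q = Im(S) = -49.66 VAR.
Step 9 — Apparent power: |S| = 49.66 VA.
Step 10 — Power factor: PF = P/|S| = 0 (leading).

(a) P = 0 W  (b) Q = -49.66 VAR  (c) S = 49.66 VA  (d) PF = 0 (leading)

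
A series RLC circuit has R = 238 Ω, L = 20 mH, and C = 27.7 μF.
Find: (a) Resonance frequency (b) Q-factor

Step 1 — Resonance condition Im(Z)=0 gives ω₀ = 1/√(LC).
Step 2 — ω₀ = 1/√(0.02·2.77e-05) = 1344 rad/s.
Step 3 — f₀ = ω₀/(2π) = 213.8 Hz.
Step 4 — Series Q: Q = ω₀L/R = 1344·0.02/238 = 0.1129.

(a) f₀ = 213.8 Hz  (b) Q = 0.1129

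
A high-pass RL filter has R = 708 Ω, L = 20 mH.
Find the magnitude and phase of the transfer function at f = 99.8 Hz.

Step 1 — Angular frequency: ω = 2π·99.8 = 627.1 rad/s.
Step 2 — Transfer function: H(jω) = jωL/(R + jωL).
Step 3 — Numerator jωL = j·12.54; denominator R + jωL = 708 + j12.54.
Step 4 — H = 0.0003137 + j0.01771.
Step 5 — Magnitude: |H| = 0.01771 (-35.0 dB); phase: φ = 89.0°.

|H| = 0.01771 (-35.0 dB), φ = 89.0°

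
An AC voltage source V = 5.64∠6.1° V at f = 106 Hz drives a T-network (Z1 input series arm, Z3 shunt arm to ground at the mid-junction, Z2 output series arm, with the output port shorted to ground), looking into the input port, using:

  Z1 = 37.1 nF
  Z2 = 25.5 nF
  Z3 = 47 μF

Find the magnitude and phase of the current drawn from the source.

Step 1 — Angular frequency: ω = 2π·f = 2π·106 = 666 rad/s.
Step 2 — Component impedances:
  Z1: Z = 1/(jωC) = -j/(ω·C) = 0 - j4.047e+04 Ω
  Z2: Z = 1/(jωC) = -j/(ω·C) = 0 - j5.888e+04 Ω
  Z3: Z = 1/(jωC) = -j/(ω·C) = 0 - j31.95 Ω
Step 3 — With the output port shorted to ground, the output series arm Z2 runs from the junction to ground; the shunt arm Z3 also runs from the junction to ground. They appear in parallel: Z3 || Z2 = 0 - j31.93 Ω.
Step 4 — Series with input arm Z1: Z_in = Z1 + (Z3 || Z2) = 0 - j4.05e+04 Ω = 4.05e+04∠-90.0° Ω.
Step 5 — Source phasor: V = 5.64∠6.1° V = 5.608 + j0.5993 V.
Step 6 — Ohm's law: I = V / Z_total = (5.608 + j0.5993) / (0 - j4.05e+04) = -1.48e-05 + j0.0001385 A.
Step 7 — Convert to polar: |I| = 0.0001393 A, ∠I = 96.1°.

I = 0.0001393∠96.1° A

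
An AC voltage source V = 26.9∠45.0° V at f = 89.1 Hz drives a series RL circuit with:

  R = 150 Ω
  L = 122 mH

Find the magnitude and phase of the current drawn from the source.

Step 1 — Angular frequency: ω = 2π·f = 2π·89.1 = 559.8 rad/s.
Step 2 — Component impedances:
  R: Z = R = 150 Ω
  L: Z = jωL = j·559.8·0.122 = 0 + j68.3 Ω
Step 3 — Series combination: Z_total = R + L = 150 + j68.3 Ω = 164.8∠24.5° Ω.
Step 4 — Source phasor: V = 26.9∠45.0° V = 19.02 + j19.02 V.
Step 5 — Ohm's law: I = V / Z_total = (19.02 + j19.02) / (150 + j68.3) = 0.1529 + j0.05721 A.
Step 6 — Convert to polar: |I| = 0.1632 A, ∠I = 20.5°.

I = 0.1632∠20.5° A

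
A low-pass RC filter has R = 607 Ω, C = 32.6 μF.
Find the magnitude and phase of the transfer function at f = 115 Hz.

Step 1 — Angular frequency: ω = 2π·115 = 722.6 rad/s.
Step 2 — Transfer function: H(jω) = 1/(1 + jωRC).
Step 3 — Denominator: 1 + jωRC = 1 + j·722.6·607·3.26e-05 = 1 + j14.3.
Step 4 — H = 0.004868 - j0.0696.
Step 5 — Magnitude: |H| = 0.06977 (-23.1 dB); phase: φ = -86.0°.

|H| = 0.06977 (-23.1 dB), φ = -86.0°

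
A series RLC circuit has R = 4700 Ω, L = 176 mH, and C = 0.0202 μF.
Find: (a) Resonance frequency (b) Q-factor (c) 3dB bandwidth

Step 1 — Resonance: ω₀ = 1/√(LC) = 1/√(0.176·2.02e-08) = 1.677e+04 rad/s.
Step 2 — f₀ = ω₀/(2π) = 2669 Hz.
Step 3 — Series Q: Q = ω₀L/R = 1.677e+04·0.176/4700 = 0.628.
Step 4 — Bandwidth: Δω = ω₀/Q = 2.67e+04 rad/s; BW = Δω/(2π) = 4250 Hz.

(a) f₀ = 2669 Hz  (b) Q = 0.628  (c) BW = 4250 Hz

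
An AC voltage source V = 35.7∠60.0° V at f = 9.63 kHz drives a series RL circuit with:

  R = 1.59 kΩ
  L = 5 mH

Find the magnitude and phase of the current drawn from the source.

Step 1 — Angular frequency: ω = 2π·f = 2π·9630 = 6.051e+04 rad/s.
Step 2 — Component impedances:
  R: Z = R = 1590 Ω
  L: Z = jωL = j·6.051e+04·0.005 = 0 + j302.5 Ω
Step 3 — Series combination: Z_total = R + L = 1590 + j302.5 Ω = 1619∠10.8° Ω.
Step 4 — Source phasor: V = 35.7∠60.0° V = 17.85 + j30.92 V.
Step 5 — Ohm's law: I = V / Z_total = (17.85 + j30.92) / (1590 + j302.5) = 0.0144 + j0.0167 A.
Step 6 — Convert to polar: |I| = 0.02206 A, ∠I = 49.2°.

I = 0.02206∠49.2° A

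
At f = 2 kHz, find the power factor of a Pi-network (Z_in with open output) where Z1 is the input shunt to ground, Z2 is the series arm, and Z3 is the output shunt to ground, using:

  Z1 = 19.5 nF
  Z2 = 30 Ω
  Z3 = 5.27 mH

Step 1 — Angular frequency: ω = 2π·f = 2π·2000 = 1.257e+04 rad/s.
Step 2 — Component impedances:
  Z1: Z = 1/(jωC) = -j/(ω·C) = 0 - j4081 Ω
  Z2: Z = R = 30 Ω
  Z3: Z = jωL = j·1.257e+04·0.00527 = 0 + j66.22 Ω
Step 3 — With open output, the series arm Z2 and the output shunt Z3 appear in series to ground: Z2 + Z3 = 30 + j66.22 Ω.
Step 4 — Parallel with input shunt Z1: Z_in = Z1 || (Z2 + Z3) = 31 + j67.09 Ω = 73.9∠65.2° Ω.
Step 5 — Power factor: PF = cos(φ) = Re(Z)/|Z| = 30.996/73.9 = 0.4194.
Step 6 — Type: Im(Z) = 67.09 ⇒ lagging (phase φ = 65.2°).

PF = 0.4194 (lagging, φ = 65.2°)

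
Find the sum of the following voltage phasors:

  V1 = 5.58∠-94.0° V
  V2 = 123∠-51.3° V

Step 1 — Convert each phasor to rectangular form:
  V1 = 5.58·(cos(-94.0°) + j·sin(-94.0°)) = -0.3892 - j5.566 V
  V2 = 123·(cos(-51.3°) + j·sin(-51.3°)) = 76.9 - j95.99 V
Step 2 — Sum components: V_total = 76.52 - j101.6 V.
Step 3 — Convert to polar: |V_total| = 127.2 V, ∠V_total = -53.0°.

V_total = 127.2∠-53.0° V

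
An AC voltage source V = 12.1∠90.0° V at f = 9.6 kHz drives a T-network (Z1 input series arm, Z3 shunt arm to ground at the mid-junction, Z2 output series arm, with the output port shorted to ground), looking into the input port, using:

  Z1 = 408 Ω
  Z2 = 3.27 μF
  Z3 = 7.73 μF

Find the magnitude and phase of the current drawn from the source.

Step 1 — Angular frequency: ω = 2π·f = 2π·9600 = 6.032e+04 rad/s.
Step 2 — Component impedances:
  Z1: Z = R = 408 Ω
  Z2: Z = 1/(jωC) = -j/(ω·C) = 0 - j5.07 Ω
  Z3: Z = 1/(jωC) = -j/(ω·C) = 0 - j2.145 Ω
Step 3 — With the output port shorted to ground, the output series arm Z2 runs from the junction to ground; the shunt arm Z3 also runs from the junction to ground. They appear in parallel: Z3 || Z2 = 0 - j1.507 Ω.
Step 4 — Series with input arm Z1: Z_in = Z1 + (Z3 || Z2) = 408 - j1.507 Ω = 408∠-0.2° Ω.
Step 5 — Source phasor: V = 12.1∠90.0° V = 0 + j12.1 V.
Step 6 — Ohm's law: I = V / Z_total = (0 + j12.1) / (408 - j1.507) = -0.0001096 + j0.02966 A.
Step 7 — Convert to polar: |I| = 0.02966 A, ∠I = 90.2°.

I = 0.02966∠90.2° A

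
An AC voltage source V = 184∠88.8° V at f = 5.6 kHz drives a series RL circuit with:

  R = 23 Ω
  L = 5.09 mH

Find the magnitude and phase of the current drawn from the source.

Step 1 — Angular frequency: ω = 2π·f = 2π·5600 = 3.519e+04 rad/s.
Step 2 — Component impedances:
  R: Z = R = 23 Ω
  L: Z = jωL = j·3.519e+04·0.00509 = 0 + j179.1 Ω
Step 3 — Series combination: Z_total = R + L = 23 + j179.1 Ω = 180.6∠82.7° Ω.
Step 4 — Source phasor: V = 184∠88.8° V = 3.853 + j184 V.
Step 5 — Ohm's law: I = V / Z_total = (3.853 + j184) / (23 + j179.1) = 1.013 + j0.1086 A.
Step 6 — Convert to polar: |I| = 1.019 A, ∠I = 6.1°.

I = 1.019∠6.1° A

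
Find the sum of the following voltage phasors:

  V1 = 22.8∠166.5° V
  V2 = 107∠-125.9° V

Step 1 — Convert each phasor to rectangular form:
  V1 = 22.8·(cos(166.5°) + j·sin(166.5°)) = -22.17 + j5.323 V
  V2 = 107·(cos(-125.9°) + j·sin(-125.9°)) = -62.74 - j86.67 V
Step 2 — Sum components: V_total = -84.91 - j81.35 V.
Step 3 — Convert to polar: |V_total| = 117.6 V, ∠V_total = -136.2°.

V_total = 117.6∠-136.2° V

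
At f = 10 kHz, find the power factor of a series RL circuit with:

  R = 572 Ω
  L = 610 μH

Step 1 — Angular frequency: ω = 2π·f = 2π·1e+04 = 6.283e+04 rad/s.
Step 2 — Component impedances:
  R: Z = R = 572 Ω
  L: Z = jωL = j·6.283e+04·0.00061 = 0 + j38.33 Ω
Step 3 — Series combination: Z_total = R + L = 572 + j38.33 Ω = 573.3∠3.8° Ω.
Step 4 — Power factor: PF = cos(φ) = Re(Z)/|Z| = 572/573.28 = 0.9978.
Step 5 — Type: Im(Z) = 38.33 ⇒ lagging (phase φ = 3.8°).

PF = 0.9978 (lagging, φ = 3.8°)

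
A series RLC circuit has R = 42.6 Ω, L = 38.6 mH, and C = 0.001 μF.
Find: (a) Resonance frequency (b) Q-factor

Step 1 — Resonance condition Im(Z)=0 gives ω₀ = 1/√(LC).
Step 2 — ω₀ = 1/√(0.0386·1e-09) = 1.61e+05 rad/s.
Step 3 — f₀ = ω₀/(2π) = 2.562e+04 Hz.
Step 4 — Series Q: Q = ω₀L/R = 1.61e+05·0.0386/42.6 = 145.8.

(a) f₀ = 2.562e+04 Hz  (b) Q = 145.8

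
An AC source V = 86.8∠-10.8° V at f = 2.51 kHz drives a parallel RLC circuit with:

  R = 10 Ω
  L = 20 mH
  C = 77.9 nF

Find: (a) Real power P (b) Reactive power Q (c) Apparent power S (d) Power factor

Step 1 — Angular frequency: ω = 2π·f = 2π·2510 = 1.577e+04 rad/s.
Step 2 — Component impedances:
  R: Z = R = 10 Ω
  L: Z = jωL = j·1.577e+04·0.02 = 0 + j315.4 Ω
  C: Z = 1/(jωC) = -j/(ω·C) = 0 - j814 Ω
Step 3 — Parallel combination: 1/Z_total = 1/R + 1/L + 1/C; Z_total = 9.996 + j0.1941 Ω = 9.998∠1.1° Ω.
Step 4 — Source phasor: V = 86.8∠-10.8° V = 85.26 - j16.26 V.
Step 5 — Current: I = V / Z = 8.495 - j1.792 A = 8.682∠-11.9° A.
Step 6 — Complex power: S = V·I* = 753.4 + j14.63 VA.
Step 7 — Real power: P = Re(S) = 753.4 W.
Step 8 — Reactive power: Q = Im(S) = 14.63 VAR.
Step 9 — Apparent power: |S| = 753.6 VA.
Step 10 — Power factor: PF = P/|S| = 0.9998 (lagging).

(a) P = 753.4 W  (b) Q = 14.63 VAR  (c) S = 753.6 VA  (d) PF = 0.9998 (lagging)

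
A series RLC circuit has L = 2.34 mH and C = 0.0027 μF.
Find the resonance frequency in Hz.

Step 1 — Resonance condition Im(Z)=0 gives ω₀ = 1/√(LC).
Step 2 — ω₀ = 1/√(0.00234·2.7e-09) = 3.978e+05 rad/s.
Step 3 — f₀ = ω₀/(2π) = 6.332e+04 Hz.

f₀ = 6.332e+04 Hz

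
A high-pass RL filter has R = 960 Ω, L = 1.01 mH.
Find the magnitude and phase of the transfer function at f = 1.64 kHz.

Step 1 — Angular frequency: ω = 2π·1640 = 1.03e+04 rad/s.
Step 2 — Transfer function: H(jω) = jωL/(R + jωL).
Step 3 — Numerator jωL = j·10.41; denominator R + jωL = 960 + j10.41.
Step 4 — H = 0.0001175 + j0.01084.
Step 5 — Magnitude: |H| = 0.01084 (-39.3 dB); phase: φ = 89.4°.

|H| = 0.01084 (-39.3 dB), φ = 89.4°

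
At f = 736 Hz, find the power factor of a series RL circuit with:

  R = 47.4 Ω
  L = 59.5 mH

Step 1 — Angular frequency: ω = 2π·f = 2π·736 = 4624 rad/s.
Step 2 — Component impedances:
  R: Z = R = 47.4 Ω
  L: Z = jωL = j·4624·0.0595 = 0 + j275.2 Ω
Step 3 — Series combination: Z_total = R + L = 47.4 + j275.2 Ω = 279.2∠80.2° Ω.
Step 4 — Power factor: PF = cos(φ) = Re(Z)/|Z| = 47.4/279.2 = 0.1698.
Step 5 — Type: Im(Z) = 275.2 ⇒ lagging (phase φ = 80.2°).

PF = 0.1698 (lagging, φ = 80.2°)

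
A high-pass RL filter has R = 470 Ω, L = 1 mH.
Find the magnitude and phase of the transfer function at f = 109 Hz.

Step 1 — Angular frequency: ω = 2π·109 = 684.9 rad/s.
Step 2 — Transfer function: H(jω) = jωL/(R + jωL).
Step 3 — Numerator jωL = j·0.6849; denominator R + jωL = 470 + j0.6849.
Step 4 — H = 2.123e-06 + j0.001457.
Step 5 — Magnitude: |H| = 0.001457 (-56.7 dB); phase: φ = 89.9°.

|H| = 0.001457 (-56.7 dB), φ = 89.9°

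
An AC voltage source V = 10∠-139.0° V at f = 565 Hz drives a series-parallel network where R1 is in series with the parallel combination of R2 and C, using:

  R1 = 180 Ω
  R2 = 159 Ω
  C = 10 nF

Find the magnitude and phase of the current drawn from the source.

Step 1 — Angular frequency: ω = 2π·f = 2π·565 = 3550 rad/s.
Step 2 — Component impedances:
  R1: Z = R = 180 Ω
  R2: Z = R = 159 Ω
  C: Z = 1/(jωC) = -j/(ω·C) = 0 - j2.817e+04 Ω
Step 3 — Parallel branch: R2 || C = 1/(1/R2 + 1/C) = 159 - j0.8974 Ω.
Step 4 — Series with R1: Z_total = R1 + (R2 || C) = 339 - j0.8974 Ω = 339∠-0.2° Ω.
Step 5 — Source phasor: V = 10∠-139.0° V = -7.547 - j6.561 V.
Step 6 — Ohm's law: I = V / Z_total = (-7.547 - j6.561) / (339 - j0.8974) = -0.02221 - j0.01941 A.
Step 7 — Convert to polar: |I| = 0.0295 A, ∠I = -138.8°.

I = 0.0295∠-138.8° A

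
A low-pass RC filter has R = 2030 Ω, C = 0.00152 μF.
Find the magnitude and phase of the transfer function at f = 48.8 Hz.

Step 1 — Angular frequency: ω = 2π·48.8 = 306.6 rad/s.
Step 2 — Transfer function: H(jω) = 1/(1 + jωRC).
Step 3 — Denominator: 1 + jωRC = 1 + j·306.6·2030·1.52e-09 = 1 + j0.0009461.
Step 4 — H = 1 - j0.0009461.
Step 5 — Magnitude: |H| = 1 (-0.0 dB); phase: φ = -0.1°.

|H| = 1 (-0.0 dB), φ = -0.1°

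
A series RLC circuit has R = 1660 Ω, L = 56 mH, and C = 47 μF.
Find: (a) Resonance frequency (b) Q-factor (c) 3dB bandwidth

Step 1 — Resonance condition Im(Z)=0 gives ω₀ = 1/√(LC).
Step 2 — ω₀ = 1/√(0.056·4.7e-05) = 616.4 rad/s.
Step 3 — f₀ = ω₀/(2π) = 98.1 Hz.
Step 4 — Series Q: Q = ω₀L/R = 616.4·0.056/1660 = 0.02079.
Step 5 — 3dB bandwidth: Δω = ω₀/Q = 2.964e+04 rad/s; BW = Δω/(2π) = 4718 Hz.

(a) f₀ = 98.1 Hz  (b) Q = 0.02079  (c) BW = 4718 Hz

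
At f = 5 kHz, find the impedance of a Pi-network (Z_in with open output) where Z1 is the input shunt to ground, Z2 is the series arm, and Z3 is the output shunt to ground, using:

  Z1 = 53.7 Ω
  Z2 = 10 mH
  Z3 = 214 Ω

Step 1 — Angular frequency: ω = 2π·f = 2π·5000 = 3.142e+04 rad/s.
Step 2 — Component impedances:
  Z1: Z = R = 53.7 Ω
  Z2: Z = jωL = j·3.142e+04·0.01 = 0 + j314.2 Ω
  Z3: Z = R = 214 Ω
Step 3 — With open output, the series arm Z2 and the output shunt Z3 appear in series to ground: Z2 + Z3 = 214 + j314.2 Ω.
Step 4 — Parallel with input shunt Z1: Z_in = Z1 || (Z2 + Z3) = 49.17 + j5.318 Ω = 49.46∠6.2° Ω.

Z = 49.17 + j5.318 Ω = 49.46∠6.2° Ω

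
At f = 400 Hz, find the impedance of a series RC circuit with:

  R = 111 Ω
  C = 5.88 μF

Step 1 — Angular frequency: ω = 2π·f = 2π·400 = 2513 rad/s.
Step 2 — Component impedances:
  R: Z = R = 111 Ω
  C: Z = 1/(jωC) = -j/(ω·C) = 0 - j67.67 Ω
Step 3 — Series combination: Z_total = R + C = 111 - j67.67 Ω = 130∠-31.4° Ω.

Z = 111 - j67.67 Ω = 130∠-31.4° Ω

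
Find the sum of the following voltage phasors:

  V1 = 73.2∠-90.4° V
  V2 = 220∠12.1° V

Step 1 — Convert each phasor to rectangular form:
  V1 = 73.2·(cos(-90.4°) + j·sin(-90.4°)) = -0.511 - j73.2 V
  V2 = 220·(cos(12.1°) + j·sin(12.1°)) = 215.1 + j46.12 V
Step 2 — Sum components: V_total = 214.6 - j27.08 V.
Step 3 — Convert to polar: |V_total| = 216.3 V, ∠V_total = -7.2°.

V_total = 216.3∠-7.2° V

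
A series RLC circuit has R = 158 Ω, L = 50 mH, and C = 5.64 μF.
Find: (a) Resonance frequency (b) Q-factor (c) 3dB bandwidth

Step 1 — Resonance: ω₀ = 1/√(LC) = 1/√(0.05·5.64e-06) = 1883 rad/s.
Step 2 — f₀ = ω₀/(2π) = 299.7 Hz.
Step 3 — Series Q: Q = ω₀L/R = 1883·0.05/158 = 0.5959.
Step 4 — Bandwidth: Δω = ω₀/Q = 3160 rad/s; BW = Δω/(2π) = 502.9 Hz.

(a) f₀ = 299.7 Hz  (b) Q = 0.5959  (c) BW = 502.9 Hz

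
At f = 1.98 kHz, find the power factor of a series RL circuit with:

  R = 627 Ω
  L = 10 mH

Step 1 — Angular frequency: ω = 2π·f = 2π·1980 = 1.244e+04 rad/s.
Step 2 — Component impedances:
  R: Z = R = 627 Ω
  L: Z = jωL = j·1.244e+04·0.01 = 0 + j124.4 Ω
Step 3 — Series combination: Z_total = R + L = 627 + j124.4 Ω = 639.2∠11.2° Ω.
Step 4 — Power factor: PF = cos(φ) = Re(Z)/|Z| = 627/639.2 = 0.9809.
Step 5 — Type: Im(Z) = 124.4 ⇒ lagging (phase φ = 11.2°).

PF = 0.9809 (lagging, φ = 11.2°)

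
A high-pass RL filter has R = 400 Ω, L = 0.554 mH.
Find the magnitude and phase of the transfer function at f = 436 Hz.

Step 1 — Angular frequency: ω = 2π·436 = 2739 rad/s.
Step 2 — Transfer function: H(jω) = jωL/(R + jωL).
Step 3 — Numerator jωL = j·1.518; denominator R + jωL = 400 + j1.518.
Step 4 — H = 1.44e-05 + j0.003794.
Step 5 — Magnitude: |H| = 0.003794 (-48.4 dB); phase: φ = 89.8°.

|H| = 0.003794 (-48.4 dB), φ = 89.8°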